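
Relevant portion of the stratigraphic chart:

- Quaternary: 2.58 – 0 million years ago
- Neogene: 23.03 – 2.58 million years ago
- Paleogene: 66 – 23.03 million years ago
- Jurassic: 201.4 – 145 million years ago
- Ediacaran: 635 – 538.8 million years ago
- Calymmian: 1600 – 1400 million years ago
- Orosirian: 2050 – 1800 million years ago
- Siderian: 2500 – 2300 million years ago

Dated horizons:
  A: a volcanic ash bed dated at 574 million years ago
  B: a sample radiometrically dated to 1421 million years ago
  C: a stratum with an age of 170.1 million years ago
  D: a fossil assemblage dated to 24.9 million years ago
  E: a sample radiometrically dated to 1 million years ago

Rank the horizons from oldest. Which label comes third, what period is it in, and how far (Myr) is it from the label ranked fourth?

C, in the Jurassic; 145.2 million years to D

Sorted oldest-first by Ma: B (1421), A (574), C (170.1), D (24.9), E (1).
The third oldest is C at 170.1 Ma, which lies in 201.4–145 Ma: the Jurassic.
The fourth oldest is D at 24.9 Ma; separation = |170.1 − 24.9| = 145.2 Myr.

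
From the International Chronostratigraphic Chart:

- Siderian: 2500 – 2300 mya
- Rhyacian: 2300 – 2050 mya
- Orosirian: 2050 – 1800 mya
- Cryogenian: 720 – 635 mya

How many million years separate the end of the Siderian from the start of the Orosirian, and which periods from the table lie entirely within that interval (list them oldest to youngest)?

250 million years; Rhyacian

End of Siderian = 2300 Ma; start of Orosirian = 2050 Ma.
Gap = 2300 − 2050 = 250 Myr.
Periods wholly inside 2300–2050 Ma: Rhyacian (2300–2050).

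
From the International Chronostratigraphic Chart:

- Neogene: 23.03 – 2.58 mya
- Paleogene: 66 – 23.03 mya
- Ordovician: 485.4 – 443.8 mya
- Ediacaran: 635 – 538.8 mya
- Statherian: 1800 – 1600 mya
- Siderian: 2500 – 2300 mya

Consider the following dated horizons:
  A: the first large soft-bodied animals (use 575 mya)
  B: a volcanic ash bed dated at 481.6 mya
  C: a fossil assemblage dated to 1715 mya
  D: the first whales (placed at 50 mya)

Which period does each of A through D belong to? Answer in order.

A — Ediacaran; B — Ordovician; C — Statherian; D — Paleogene

Match each age against the start–end ranges in the excerpt: A = 575 Ma → Ediacaran (635–538.8); B = 481.6 Ma → Ordovician (485.4–443.8); C = 1715 Ma → Statherian (1800–1600); D = 50 Ma → Paleogene (66–23.03).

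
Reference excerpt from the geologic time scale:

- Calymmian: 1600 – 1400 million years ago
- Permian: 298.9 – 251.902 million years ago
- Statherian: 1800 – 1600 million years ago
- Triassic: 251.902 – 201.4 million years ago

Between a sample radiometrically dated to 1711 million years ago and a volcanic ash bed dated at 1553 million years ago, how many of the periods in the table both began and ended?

The older date is 1711 Ma and the younger is 1553 Ma.
No period both begins after 1711 Ma and ends before 1553 Ma, so the count is 0.

0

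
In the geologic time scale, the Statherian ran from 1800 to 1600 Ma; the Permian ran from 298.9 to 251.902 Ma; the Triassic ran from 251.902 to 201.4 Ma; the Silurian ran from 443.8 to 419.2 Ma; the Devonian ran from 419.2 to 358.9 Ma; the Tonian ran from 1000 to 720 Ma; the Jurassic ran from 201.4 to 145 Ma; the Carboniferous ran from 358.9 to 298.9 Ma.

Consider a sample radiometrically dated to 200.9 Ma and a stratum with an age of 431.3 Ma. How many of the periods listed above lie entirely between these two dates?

The older date is 431.3 Ma and the younger is 200.9 Ma.
Periods with start < 431.3 and end > 200.9 Ma: Devonian (419.2–358.9), Carboniferous (358.9–298.9), Permian (298.9–251.902), Triassic (251.902–201.4).
That is 4 complete periods.

4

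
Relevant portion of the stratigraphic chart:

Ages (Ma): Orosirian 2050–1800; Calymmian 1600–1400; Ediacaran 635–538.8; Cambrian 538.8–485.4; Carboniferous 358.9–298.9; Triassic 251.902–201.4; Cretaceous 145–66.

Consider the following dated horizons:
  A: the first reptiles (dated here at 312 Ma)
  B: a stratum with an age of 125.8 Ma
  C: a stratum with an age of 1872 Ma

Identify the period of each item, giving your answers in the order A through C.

Match each age against the start–end ranges in the excerpt: A = 312 Ma → Carboniferous (358.9–298.9); B = 125.8 Ma → Cretaceous (145–66); C = 1872 Ma → Orosirian (2050–1800).

A — Carboniferous; B — Cretaceous; C — Orosirian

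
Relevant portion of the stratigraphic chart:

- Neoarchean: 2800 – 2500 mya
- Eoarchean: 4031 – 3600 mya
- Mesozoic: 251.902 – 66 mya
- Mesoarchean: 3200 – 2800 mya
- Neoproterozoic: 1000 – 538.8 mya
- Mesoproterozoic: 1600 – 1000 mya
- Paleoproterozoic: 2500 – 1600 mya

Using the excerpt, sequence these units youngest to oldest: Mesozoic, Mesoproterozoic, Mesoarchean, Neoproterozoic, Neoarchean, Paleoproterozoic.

Mesozoic, Neoproterozoic, Mesoproterozoic, Paleoproterozoic, Neoarchean, Mesoarchean

The oldest of these is Mesoarchean (starts 3200 Ma) and the youngest is Mesozoic (ends 66 Ma).
In between, by decreasing start age: Neoarchean (2800), Paleoproterozoic (2500), Mesoproterozoic (1600), Neoproterozoic (1000).
Listing youngest first means reversing that sequence.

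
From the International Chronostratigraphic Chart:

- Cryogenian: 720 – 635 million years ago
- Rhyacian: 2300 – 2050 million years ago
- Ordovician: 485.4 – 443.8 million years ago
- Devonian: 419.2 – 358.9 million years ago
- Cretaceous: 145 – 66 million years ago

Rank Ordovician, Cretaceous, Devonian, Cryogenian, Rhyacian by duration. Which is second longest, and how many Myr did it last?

Cryogenian, 85 million years

Start − end for each: Ordovician 485.4 − 443.8 = 41.6; Cretaceous 145 − 66 = 79; Devonian 419.2 − 358.9 = 60.3; Cryogenian 720 − 635 = 85; Rhyacian 2300 − 2050 = 250.
Ranking these from longest: Rhyacian > Cryogenian > Cretaceous > Devonian > Ordovician.
Position 2 in that ranking is Cryogenian, which lasted 85 Myr.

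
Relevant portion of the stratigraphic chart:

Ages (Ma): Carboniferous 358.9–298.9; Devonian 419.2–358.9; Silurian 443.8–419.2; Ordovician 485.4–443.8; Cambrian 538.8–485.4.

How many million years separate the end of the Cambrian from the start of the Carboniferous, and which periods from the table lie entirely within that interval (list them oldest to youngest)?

End of Cambrian = 485.4 Ma; start of Carboniferous = 358.9 Ma.
Gap = 485.4 − 358.9 = 126.5 Myr.
Periods wholly inside 485.4–358.9 Ma: Ordovician (485.4–443.8), Silurian (443.8–419.2), Devonian (419.2–358.9).

126.5 million years; Ordovician, Silurian, Devonian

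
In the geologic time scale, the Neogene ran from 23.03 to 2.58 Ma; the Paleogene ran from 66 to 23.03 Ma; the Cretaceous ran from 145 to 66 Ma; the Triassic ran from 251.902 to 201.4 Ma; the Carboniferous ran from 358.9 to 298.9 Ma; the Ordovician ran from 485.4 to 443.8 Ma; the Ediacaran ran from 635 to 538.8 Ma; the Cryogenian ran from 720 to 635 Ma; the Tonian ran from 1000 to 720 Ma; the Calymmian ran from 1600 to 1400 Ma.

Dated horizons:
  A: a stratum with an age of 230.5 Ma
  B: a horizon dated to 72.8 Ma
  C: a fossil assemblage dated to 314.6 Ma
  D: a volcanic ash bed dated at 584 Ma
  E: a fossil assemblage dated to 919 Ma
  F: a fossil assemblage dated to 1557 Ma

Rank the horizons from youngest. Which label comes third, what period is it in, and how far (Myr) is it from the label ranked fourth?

C, in the Carboniferous; 269.4 million years to D

Smaller Ma means younger, so youngest first: B 72.8 < A 230.5 < C 314.6 < D 584 < E 919 < F 1557.
Counting 3 along gives C (314.6 Ma); the excerpt puts that inside the Carboniferous, 358.9–298.9 Ma.
Next in line is D (584 Ma), and 584 − 314.6 = 269.4 Myr.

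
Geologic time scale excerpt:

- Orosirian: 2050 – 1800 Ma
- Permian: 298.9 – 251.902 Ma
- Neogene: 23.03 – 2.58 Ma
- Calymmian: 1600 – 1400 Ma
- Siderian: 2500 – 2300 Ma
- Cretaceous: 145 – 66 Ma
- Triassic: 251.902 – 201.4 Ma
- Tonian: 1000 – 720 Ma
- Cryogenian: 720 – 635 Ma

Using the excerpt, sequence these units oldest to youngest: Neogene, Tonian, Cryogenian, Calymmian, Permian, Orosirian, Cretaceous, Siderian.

Read off each span (Ma): Neogene 23.03–2.58; Tonian 1000–720; Cryogenian 720–635; Calymmian 1600–1400; Permian 298.9–251.902; Orosirian 2050–1800; Cretaceous 145–66; Siderian 2500–2300.
Larger Ma is older, so oldest→youngest is Siderian, Orosirian, Calymmian, Tonian, Cryogenian, Permian, Cretaceous, Neogene.

Siderian, Orosirian, Calymmian, Tonian, Cryogenian, Permian, Cretaceous, Neogene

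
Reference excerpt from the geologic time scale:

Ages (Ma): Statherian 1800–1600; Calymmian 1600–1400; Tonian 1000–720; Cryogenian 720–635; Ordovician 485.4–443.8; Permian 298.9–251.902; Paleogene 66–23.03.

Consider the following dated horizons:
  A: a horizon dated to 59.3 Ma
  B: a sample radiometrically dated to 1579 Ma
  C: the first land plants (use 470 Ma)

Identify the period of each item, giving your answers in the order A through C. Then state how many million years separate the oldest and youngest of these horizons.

A — Paleogene; B — Calymmian; C — Ordovician; span 1519.7 million years

A: 59.3 Ma lies in 66–23.03 Ma, so Paleogene.
B: 1579 Ma lies in 1600–1400 Ma, so Calymmian.
C: 470 Ma lies in 485.4–443.8 Ma, so Ordovician.
Oldest = 1579 Ma, youngest = 59.3 Ma → span 1519.7 Myr.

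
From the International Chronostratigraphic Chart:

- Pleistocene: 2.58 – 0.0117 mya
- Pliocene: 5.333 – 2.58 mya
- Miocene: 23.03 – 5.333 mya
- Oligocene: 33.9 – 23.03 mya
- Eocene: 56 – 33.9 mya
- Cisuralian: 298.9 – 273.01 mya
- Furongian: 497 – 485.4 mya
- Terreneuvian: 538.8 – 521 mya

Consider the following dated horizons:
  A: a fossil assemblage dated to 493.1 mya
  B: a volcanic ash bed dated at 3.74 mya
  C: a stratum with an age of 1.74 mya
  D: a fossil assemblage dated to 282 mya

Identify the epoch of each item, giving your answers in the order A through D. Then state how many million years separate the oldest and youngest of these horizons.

A — Furongian; B — Pliocene; C — Pleistocene; D — Cisuralian; span 491.36 million years

Match each age against the start–end ranges in the excerpt: A = 493.1 Ma → Furongian (497–485.4); B = 3.74 Ma → Pliocene (5.333–2.58); C = 1.74 Ma → Pleistocene (2.58–0.0117); D = 282 Ma → Cisuralian (298.9–273.01).
The largest age is 493.1 Ma and the smallest is 1.74 Ma; their difference is 491.36 Myr.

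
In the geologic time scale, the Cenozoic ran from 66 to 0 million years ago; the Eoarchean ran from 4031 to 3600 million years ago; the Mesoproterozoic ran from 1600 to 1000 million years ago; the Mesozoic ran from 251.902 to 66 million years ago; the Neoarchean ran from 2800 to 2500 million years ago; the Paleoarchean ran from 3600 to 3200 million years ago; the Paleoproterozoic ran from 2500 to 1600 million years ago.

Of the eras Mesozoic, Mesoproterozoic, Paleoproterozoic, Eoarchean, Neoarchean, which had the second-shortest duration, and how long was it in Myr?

Neoarchean, 300 million years

Durations: Mesozoic 185.902; Mesoproterozoic 600; Paleoproterozoic 900; Eoarchean 431; Neoarchean 300 Myr.
Sorted shortest-first: Mesozoic (185.902), Neoarchean (300), Eoarchean (431), Mesoproterozoic (600), Paleoproterozoic (900).
The second shortest is Neoarchean at 300 Myr.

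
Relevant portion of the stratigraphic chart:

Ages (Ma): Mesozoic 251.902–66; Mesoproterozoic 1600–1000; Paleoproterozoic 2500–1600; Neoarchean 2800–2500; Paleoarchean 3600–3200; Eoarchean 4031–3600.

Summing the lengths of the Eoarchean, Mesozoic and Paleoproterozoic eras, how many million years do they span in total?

1516.902 million years

Duration is start − end for each: (4031 − 3600) + (251.902 − 66) + (2500 − 1600).
That is 431 + 185.902 + 900, which totals 1516.902 million years.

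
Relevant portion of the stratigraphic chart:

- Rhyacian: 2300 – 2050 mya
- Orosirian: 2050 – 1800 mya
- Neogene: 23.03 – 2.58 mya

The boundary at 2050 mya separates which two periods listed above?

Rhyacian and Orosirian

The Rhyacian ends at 2050 mya and the Orosirian begins at 2050 mya, so they share that boundary.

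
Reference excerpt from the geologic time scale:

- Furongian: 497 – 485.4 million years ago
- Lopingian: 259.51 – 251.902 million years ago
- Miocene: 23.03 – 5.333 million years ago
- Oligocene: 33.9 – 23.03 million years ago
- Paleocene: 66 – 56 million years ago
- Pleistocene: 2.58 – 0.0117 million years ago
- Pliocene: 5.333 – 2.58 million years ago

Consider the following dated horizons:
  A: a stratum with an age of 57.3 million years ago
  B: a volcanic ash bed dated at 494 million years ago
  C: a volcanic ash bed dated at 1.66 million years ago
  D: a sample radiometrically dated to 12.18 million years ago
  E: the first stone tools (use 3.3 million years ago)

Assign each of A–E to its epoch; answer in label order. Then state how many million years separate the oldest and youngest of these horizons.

A — Paleocene; B — Furongian; C — Pleistocene; D — Miocene; E — Pliocene; span 492.34 million years

Match each age against the start–end ranges in the excerpt: A = 57.3 Ma → Paleocene (66–56); B = 494 Ma → Furongian (497–485.4); C = 1.66 Ma → Pleistocene (2.58–0.0117); D = 12.18 Ma → Miocene (23.03–5.333); E = 3.3 Ma → Pliocene (5.333–2.58).
The largest age is 494 Ma and the smallest is 1.66 Ma; their difference is 492.34 Myr.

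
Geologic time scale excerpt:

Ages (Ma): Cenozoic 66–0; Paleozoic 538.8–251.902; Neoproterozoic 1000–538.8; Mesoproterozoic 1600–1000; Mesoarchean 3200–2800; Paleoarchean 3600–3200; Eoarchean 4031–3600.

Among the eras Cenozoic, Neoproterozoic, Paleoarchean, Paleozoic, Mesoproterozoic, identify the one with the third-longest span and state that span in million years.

Durations: Cenozoic 66; Neoproterozoic 461.2; Paleoarchean 400; Paleozoic 286.898; Mesoproterozoic 600 Myr.
Sorted longest-first: Mesoproterozoic (600), Neoproterozoic (461.2), Paleoarchean (400), Paleozoic (286.898), Cenozoic (66).
The third longest is Paleoarchean at 400 Myr.

Paleoarchean, 400 million years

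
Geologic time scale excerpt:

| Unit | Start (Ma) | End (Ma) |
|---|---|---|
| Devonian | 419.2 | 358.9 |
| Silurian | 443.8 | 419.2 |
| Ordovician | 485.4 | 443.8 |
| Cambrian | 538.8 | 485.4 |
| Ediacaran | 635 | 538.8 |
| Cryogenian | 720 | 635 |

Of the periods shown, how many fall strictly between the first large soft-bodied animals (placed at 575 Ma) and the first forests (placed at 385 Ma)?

3

575 Ma sits inside the Ediacaran (635–538.8) and 385 Ma inside the Devonian (419.2–358.9); neither of those is wholly between the two dates.
The listed periods lying completely between them are Cambrian, Ordovician, Silurian — 3 in all.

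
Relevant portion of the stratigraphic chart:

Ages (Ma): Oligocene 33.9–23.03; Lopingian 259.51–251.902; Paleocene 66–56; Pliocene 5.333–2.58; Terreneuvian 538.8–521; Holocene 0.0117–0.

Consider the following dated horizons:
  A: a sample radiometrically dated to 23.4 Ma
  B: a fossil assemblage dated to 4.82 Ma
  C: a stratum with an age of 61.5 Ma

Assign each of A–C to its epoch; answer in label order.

Match each age against the start–end ranges in the excerpt: A = 23.4 Ma → Oligocene (33.9–23.03); B = 4.82 Ma → Pliocene (5.333–2.58); C = 61.5 Ma → Paleocene (66–56).

A — Oligocene; B — Pliocene; C — Paleocene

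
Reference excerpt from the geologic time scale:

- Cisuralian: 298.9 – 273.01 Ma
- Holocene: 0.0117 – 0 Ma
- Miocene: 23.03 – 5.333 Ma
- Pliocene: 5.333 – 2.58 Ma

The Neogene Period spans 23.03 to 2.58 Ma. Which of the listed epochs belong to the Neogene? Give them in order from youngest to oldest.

Pliocene, Miocene

Epochs with both bounds inside 23.03–2.58 Ma: Pliocene (5.333–2.58), Miocene (23.03–5.333).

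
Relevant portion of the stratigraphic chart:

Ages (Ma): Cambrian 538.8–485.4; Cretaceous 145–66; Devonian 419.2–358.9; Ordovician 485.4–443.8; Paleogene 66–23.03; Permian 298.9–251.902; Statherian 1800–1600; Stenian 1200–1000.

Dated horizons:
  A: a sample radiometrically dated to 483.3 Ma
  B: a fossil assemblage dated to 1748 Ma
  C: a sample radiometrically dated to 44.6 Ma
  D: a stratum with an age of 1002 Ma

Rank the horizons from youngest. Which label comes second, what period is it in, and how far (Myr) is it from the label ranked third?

A, in the Ordovician; 518.7 million years to D

Smaller Ma means younger, so youngest first: C 44.6 < A 483.3 < D 1002 < B 1748.
Counting 2 along gives A (483.3 Ma); the excerpt puts that inside the Ordovician, 485.4–443.8 Ma.
Next in line is D (1002 Ma), and 1002 − 483.3 = 518.7 Myr.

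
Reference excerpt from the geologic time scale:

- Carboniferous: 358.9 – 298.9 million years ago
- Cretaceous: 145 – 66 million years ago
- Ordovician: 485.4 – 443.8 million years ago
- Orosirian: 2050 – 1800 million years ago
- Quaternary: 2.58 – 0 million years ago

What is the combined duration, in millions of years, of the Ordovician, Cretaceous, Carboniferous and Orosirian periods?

430.6 million years

Each duration: Ordovician = 41.6; Cretaceous = 79; Carboniferous = 60; Orosirian = 250.
Sum: 41.6 + 79 + 60 + 250 = 430.6 Myr.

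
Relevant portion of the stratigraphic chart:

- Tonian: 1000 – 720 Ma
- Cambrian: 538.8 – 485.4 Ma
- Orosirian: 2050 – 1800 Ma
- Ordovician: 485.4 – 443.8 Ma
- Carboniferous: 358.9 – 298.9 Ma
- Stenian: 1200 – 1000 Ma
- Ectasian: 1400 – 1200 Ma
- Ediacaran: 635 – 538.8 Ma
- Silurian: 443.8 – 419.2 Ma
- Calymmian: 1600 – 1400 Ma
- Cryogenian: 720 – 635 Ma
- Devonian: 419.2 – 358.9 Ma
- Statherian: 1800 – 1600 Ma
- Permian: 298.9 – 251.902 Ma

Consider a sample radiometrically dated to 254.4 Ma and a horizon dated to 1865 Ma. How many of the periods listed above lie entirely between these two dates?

12

The older date is 1865 Ma and the younger is 254.4 Ma.
Periods with start < 1865 and end > 254.4 Ma: Statherian (1800–1600), Calymmian (1600–1400), Ectasian (1400–1200), Stenian (1200–1000), Tonian (1000–720), Cryogenian (720–635), Ediacaran (635–538.8), Cambrian (538.8–485.4), Ordovician (485.4–443.8), Silurian (443.8–419.2), Devonian (419.2–358.9), Carboniferous (358.9–298.9).
That is 12 complete periods.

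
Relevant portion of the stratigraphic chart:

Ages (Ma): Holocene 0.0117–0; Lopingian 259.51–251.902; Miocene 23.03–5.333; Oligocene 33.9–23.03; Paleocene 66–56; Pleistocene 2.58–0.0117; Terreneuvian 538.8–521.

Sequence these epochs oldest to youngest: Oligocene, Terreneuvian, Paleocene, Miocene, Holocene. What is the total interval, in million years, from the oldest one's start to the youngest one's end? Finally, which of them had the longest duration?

Terreneuvian, Paleocene, Oligocene, Miocene, Holocene; total span 538.8 Myr; longest is Terreneuvian

Start ages (Ma): Terreneuvian 538.8, Paleocene 66, Oligocene 33.9, Miocene 23.03, Holocene 0.0117.
Ordered oldest to youngest: Terreneuvian, Paleocene, Oligocene, Miocene, Holocene.
Span = 538.8 − 0 = 538.8 Myr.
Durations: Holocene 0.0117, Paleocene 10, Terreneuvian 17.8, Miocene 17.697, Oligocene 10.87 → longest is Terreneuvian (17.8 Myr).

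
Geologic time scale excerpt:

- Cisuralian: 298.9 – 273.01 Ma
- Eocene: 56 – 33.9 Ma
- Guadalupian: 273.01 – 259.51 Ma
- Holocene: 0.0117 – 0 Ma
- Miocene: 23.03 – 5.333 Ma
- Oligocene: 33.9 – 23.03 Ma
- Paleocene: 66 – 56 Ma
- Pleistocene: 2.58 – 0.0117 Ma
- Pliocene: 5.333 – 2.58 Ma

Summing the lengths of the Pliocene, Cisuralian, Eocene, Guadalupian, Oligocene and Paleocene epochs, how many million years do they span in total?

85.113 million years

Each duration: Pliocene = 2.753; Cisuralian = 25.89; Eocene = 22.1; Guadalupian = 13.5; Oligocene = 10.87; Paleocene = 10.
Sum: 2.753 + 25.89 + 22.1 + 13.5 + 10.87 + 10 = 85.113 Myr.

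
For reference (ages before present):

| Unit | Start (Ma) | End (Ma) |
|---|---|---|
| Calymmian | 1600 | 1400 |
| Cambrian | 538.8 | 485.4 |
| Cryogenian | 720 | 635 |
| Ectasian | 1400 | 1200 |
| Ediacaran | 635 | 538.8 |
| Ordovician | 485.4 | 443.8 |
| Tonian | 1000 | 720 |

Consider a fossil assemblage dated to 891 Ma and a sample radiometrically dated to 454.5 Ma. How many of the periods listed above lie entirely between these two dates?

The older date is 891 Ma and the younger is 454.5 Ma.
Periods with start < 891 and end > 454.5 Ma: Cryogenian (720–635), Ediacaran (635–538.8), Cambrian (538.8–485.4).
That is 3 complete periods.

3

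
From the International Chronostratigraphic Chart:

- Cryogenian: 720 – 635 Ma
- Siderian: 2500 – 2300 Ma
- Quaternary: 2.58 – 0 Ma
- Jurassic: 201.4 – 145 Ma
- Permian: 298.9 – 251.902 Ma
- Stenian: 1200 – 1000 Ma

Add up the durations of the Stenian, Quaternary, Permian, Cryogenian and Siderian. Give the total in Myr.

Each duration: Stenian = 200; Quaternary = 2.58; Permian = 46.998; Cryogenian = 85; Siderian = 200.
Sum: 200 + 2.58 + 46.998 + 85 + 200 = 534.578 Myr.

534.578 million years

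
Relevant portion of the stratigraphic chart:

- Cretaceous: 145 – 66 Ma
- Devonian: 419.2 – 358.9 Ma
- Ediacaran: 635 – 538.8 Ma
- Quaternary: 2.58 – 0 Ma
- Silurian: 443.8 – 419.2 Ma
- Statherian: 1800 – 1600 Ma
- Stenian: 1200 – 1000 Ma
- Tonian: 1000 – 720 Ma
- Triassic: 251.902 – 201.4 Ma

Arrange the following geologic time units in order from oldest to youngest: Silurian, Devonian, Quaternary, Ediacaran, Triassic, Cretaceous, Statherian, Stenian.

Sorting by start age (descending Ma, since larger Ma = older): Statherian start 1800, Stenian start 1200, Ediacaran start 635, Silurian start 443.8, Devonian start 419.2, Triassic start 251.902, Cretaceous start 145, Quaternary start 2.58.

Statherian → Stenian → Ediacaran → Silurian → Devonian → Triassic → Cretaceous → Quaternary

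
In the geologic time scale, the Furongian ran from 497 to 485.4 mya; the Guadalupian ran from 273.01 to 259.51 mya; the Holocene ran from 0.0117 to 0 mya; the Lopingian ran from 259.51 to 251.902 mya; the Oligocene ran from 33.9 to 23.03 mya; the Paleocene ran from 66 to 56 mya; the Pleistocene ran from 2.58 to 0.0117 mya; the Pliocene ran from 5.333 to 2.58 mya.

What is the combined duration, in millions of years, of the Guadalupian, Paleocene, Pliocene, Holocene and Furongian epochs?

Duration is start − end for each: (273.01 − 259.51) + (66 − 56) + (5.333 − 2.58) + (0.0117 − 0) + (497 − 485.4).
That is 13.5 + 10 + 2.753 + 0.0117 + 11.6, which totals 37.8647 million years.

37.8647 million years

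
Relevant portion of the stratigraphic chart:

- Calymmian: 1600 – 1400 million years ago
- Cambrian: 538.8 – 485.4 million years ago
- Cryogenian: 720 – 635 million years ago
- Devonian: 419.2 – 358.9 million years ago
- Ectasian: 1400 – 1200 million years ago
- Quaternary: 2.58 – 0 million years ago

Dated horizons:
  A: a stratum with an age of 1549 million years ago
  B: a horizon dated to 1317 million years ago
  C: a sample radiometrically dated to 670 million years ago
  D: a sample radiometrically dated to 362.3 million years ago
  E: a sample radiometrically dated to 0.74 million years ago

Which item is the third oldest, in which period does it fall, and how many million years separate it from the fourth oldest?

Larger Ma means older, so oldest first: A 1549 > B 1317 > C 670 > D 362.3 > E 0.74.
Counting 3 along gives C (670 Ma); the excerpt puts that inside the Cryogenian, 720–635 Ma.
Next in line is D (362.3 Ma), and 670 − 362.3 = 307.7 Myr.

C, in the Cryogenian; 307.7 million years to D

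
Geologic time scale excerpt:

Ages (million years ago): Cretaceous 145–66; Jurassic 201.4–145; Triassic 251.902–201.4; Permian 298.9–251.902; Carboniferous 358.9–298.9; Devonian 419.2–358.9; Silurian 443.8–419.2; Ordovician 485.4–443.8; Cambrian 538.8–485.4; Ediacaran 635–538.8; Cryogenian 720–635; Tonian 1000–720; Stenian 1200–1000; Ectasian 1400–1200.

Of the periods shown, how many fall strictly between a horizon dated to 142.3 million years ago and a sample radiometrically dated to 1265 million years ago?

12

1265 Ma sits inside the Ectasian (1400–1200) and 142.3 Ma inside the Cretaceous (145–66); neither of those is wholly between the two dates.
The listed periods lying completely between them are Stenian, Tonian, Cryogenian, Ediacaran, Cambrian, Ordovician, Silurian, Devonian, Carboniferous, Permian, Triassic, Jurassic — 12 in all.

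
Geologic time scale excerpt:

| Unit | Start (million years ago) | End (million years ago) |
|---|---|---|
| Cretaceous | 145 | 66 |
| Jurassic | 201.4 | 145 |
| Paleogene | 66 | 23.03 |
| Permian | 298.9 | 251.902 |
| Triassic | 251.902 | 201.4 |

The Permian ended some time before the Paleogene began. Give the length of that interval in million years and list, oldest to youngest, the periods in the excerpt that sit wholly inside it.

185.902 million years; Triassic, Jurassic, Cretaceous

End of Permian = 251.902 Ma; start of Paleogene = 66 Ma.
Gap = 251.902 − 66 = 185.902 Myr.
Periods wholly inside 251.902–66 Ma: Triassic (251.902–201.4), Jurassic (201.4–145), Cretaceous (145–66).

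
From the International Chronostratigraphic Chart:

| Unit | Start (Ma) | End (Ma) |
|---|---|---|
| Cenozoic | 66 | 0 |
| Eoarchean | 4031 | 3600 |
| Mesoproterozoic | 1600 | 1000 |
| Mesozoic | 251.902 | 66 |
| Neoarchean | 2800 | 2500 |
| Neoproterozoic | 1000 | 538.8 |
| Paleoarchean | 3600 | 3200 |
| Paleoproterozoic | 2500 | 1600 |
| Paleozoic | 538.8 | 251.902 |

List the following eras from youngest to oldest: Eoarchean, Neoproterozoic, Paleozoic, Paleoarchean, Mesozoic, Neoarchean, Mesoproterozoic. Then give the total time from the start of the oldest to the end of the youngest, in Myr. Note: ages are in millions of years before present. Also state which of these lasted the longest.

Start ages (Ma): Eoarchean 4031, Paleoarchean 3600, Neoarchean 2800, Mesoproterozoic 1600, Neoproterozoic 1000, Paleozoic 538.8, Mesozoic 251.902.
Ordered youngest to oldest: Mesozoic, Paleozoic, Neoproterozoic, Mesoproterozoic, Neoarchean, Paleoarchean, Eoarchean.
Span = 4031 − 66 = 3965 Myr.
Durations: Paleozoic 286.898, Neoarchean 300, Mesozoic 185.902, Eoarchean 431, Neoproterozoic 461.2, Mesoproterozoic 600, Paleoarchean 400 → longest is Mesoproterozoic (600 Myr).

Mesozoic, Paleozoic, Neoproterozoic, Mesoproterozoic, Neoarchean, Paleoarchean, Eoarchean; total span 3965 Myr; longest is Mesoproterozoic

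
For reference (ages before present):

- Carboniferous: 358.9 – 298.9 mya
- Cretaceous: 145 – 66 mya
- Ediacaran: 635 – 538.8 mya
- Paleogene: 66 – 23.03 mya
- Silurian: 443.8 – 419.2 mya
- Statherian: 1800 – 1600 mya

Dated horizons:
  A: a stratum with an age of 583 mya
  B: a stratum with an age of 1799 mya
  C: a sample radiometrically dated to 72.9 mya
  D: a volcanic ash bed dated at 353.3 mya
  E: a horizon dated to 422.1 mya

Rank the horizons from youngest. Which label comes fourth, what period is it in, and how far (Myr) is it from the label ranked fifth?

Smaller Ma means younger, so youngest first: C 72.9 < D 353.3 < E 422.1 < A 583 < B 1799.
Counting 4 along gives A (583 Ma); the excerpt puts that inside the Ediacaran, 635–538.8 Ma.
Next in line is B (1799 Ma), and 1799 − 583 = 1216 Myr.

A, in the Ediacaran; 1216 million years to B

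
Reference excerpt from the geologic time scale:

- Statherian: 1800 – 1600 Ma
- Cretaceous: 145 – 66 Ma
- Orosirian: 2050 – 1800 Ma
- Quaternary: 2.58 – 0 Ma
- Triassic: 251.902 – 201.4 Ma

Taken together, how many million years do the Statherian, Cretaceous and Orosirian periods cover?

529 million years

Duration is start − end for each: (1800 − 1600) + (145 − 66) + (2050 − 1800).
That is 200 + 79 + 250, which totals 529 million years.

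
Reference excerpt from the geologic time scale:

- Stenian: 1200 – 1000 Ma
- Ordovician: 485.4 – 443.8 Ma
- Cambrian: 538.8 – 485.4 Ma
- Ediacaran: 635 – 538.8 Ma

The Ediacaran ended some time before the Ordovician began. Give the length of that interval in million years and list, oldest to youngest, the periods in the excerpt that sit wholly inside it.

End of Ediacaran = 538.8 Ma; start of Ordovician = 485.4 Ma.
Gap = 538.8 − 485.4 = 53.4 Myr.
Periods wholly inside 538.8–485.4 Ma: Cambrian (538.8–485.4).

53.4 million years; Cambrian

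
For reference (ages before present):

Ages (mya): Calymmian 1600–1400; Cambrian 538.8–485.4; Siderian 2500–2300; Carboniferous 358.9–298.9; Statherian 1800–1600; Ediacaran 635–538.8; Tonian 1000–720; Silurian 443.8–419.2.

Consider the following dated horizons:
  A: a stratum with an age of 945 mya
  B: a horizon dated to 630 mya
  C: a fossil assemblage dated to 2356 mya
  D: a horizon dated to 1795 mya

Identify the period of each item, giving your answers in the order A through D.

A: 945 Ma lies in 1000–720 Ma, so Tonian.
B: 630 Ma lies in 635–538.8 Ma, so Ediacaran.
C: 2356 Ma lies in 2500–2300 Ma, so Siderian.
D: 1795 Ma lies in 1800–1600 Ma, so Statherian.

A — Tonian; B — Ediacaran; C — Siderian; D — Statherian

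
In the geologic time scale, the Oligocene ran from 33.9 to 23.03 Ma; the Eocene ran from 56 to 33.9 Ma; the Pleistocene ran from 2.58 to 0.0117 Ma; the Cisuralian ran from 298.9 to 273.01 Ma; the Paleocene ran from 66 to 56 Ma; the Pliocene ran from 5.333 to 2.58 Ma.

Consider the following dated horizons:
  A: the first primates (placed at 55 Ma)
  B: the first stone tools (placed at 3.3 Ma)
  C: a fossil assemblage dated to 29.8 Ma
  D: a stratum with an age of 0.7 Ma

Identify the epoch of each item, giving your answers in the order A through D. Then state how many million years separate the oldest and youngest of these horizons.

A: 55 Ma lies in 56–33.9 Ma, so Eocene.
B: 3.3 Ma lies in 5.333–2.58 Ma, so Pliocene.
C: 29.8 Ma lies in 33.9–23.03 Ma, so Oligocene.
D: 0.7 Ma lies in 2.58–0.0117 Ma, so Pleistocene.
Oldest = 55 Ma, youngest = 0.7 Ma → span 54.3 Myr.

A — Eocene; B — Pliocene; C — Oligocene; D — Pleistocene; span 54.3 million years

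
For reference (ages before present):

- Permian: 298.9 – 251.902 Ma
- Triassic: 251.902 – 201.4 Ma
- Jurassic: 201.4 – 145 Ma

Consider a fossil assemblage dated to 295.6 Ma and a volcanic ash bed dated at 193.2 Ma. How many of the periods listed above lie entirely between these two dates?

1

The older date is 295.6 Ma and the younger is 193.2 Ma.
Periods with start < 295.6 and end > 193.2 Ma: Triassic (251.902–201.4).
That is 1 complete period.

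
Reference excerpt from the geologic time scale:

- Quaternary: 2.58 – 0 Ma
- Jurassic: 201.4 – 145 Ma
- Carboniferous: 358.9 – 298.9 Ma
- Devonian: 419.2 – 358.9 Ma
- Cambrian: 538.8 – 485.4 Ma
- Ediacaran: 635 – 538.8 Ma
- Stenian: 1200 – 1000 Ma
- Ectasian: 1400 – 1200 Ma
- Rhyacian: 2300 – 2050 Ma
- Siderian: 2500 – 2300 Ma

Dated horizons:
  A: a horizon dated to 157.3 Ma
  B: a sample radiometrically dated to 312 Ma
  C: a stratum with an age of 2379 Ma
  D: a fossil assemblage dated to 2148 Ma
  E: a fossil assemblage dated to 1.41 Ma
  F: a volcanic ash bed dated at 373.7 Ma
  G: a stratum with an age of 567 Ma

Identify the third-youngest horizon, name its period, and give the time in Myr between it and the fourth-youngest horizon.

B, in the Carboniferous; 61.7 million years to F

Sorted youngest-first by Ma: E (1.41), A (157.3), B (312), F (373.7), G (567), D (2148), C (2379).
The third youngest is B at 312 Ma, which lies in 358.9–298.9 Ma: the Carboniferous.
The fourth youngest is F at 373.7 Ma; separation = |312 − 373.7| = 61.7 Myr.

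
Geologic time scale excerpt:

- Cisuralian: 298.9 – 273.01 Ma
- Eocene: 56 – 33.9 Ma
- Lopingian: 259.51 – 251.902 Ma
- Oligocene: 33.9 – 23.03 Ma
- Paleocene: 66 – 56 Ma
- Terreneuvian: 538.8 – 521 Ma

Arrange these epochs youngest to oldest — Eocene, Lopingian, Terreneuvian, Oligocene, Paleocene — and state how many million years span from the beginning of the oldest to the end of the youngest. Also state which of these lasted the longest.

Oligocene → Eocene → Paleocene → Lopingian → Terreneuvian; total span 515.77 Myr; longest is Eocene

From the excerpt: Eocene 56–33.9; Lopingian 259.51–251.902; Terreneuvian 538.8–521; Oligocene 33.9–23.03; Paleocene 66–56 (Ma).
Larger Ma is earlier, so the oldest is Terreneuvian and the youngest is Oligocene; youngest to oldest: Oligocene, Eocene, Paleocene, Lopingian, Terreneuvian.
Oldest start 538.8 minus youngest end 23.03 gives 515.77 Myr overall.
Individual lengths (start − end): Lopingian 7.608; Oligocene 10.87; Terreneuvian 17.8; Paleocene 10; Eocene 22.1. The largest is Eocene at 22.1 Myr.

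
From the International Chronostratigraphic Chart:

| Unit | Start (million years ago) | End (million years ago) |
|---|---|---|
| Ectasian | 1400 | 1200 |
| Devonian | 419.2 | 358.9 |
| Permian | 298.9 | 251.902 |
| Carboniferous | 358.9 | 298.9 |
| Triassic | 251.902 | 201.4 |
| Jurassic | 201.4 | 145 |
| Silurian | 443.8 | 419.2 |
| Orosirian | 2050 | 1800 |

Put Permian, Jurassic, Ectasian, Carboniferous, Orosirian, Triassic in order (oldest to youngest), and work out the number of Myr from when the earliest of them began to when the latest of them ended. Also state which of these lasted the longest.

Orosirian → Ectasian → Carboniferous → Permian → Triassic → Jurassic; total span 1905 Myr; longest is Orosirian

From the excerpt: Permian 298.9–251.902; Jurassic 201.4–145; Ectasian 1400–1200; Carboniferous 358.9–298.9; Orosirian 2050–1800; Triassic 251.902–201.4 (Ma).
Larger Ma is earlier, so the oldest is Orosirian and the youngest is Jurassic; oldest to youngest: Orosirian, Ectasian, Carboniferous, Permian, Triassic, Jurassic.
Oldest start 2050 minus youngest end 145 gives 1905 Myr overall.
Individual lengths (start − end): Carboniferous 60; Jurassic 56.4; Orosirian 250; Triassic 50.502; Permian 46.998; Ectasian 200. The largest is Orosirian at 250 Myr.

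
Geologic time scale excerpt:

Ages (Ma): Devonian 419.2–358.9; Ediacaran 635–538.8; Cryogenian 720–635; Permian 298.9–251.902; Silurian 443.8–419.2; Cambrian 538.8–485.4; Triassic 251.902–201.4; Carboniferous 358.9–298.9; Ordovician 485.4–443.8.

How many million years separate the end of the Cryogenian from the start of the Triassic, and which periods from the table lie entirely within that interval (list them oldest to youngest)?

383.098 million years; Ediacaran, Cambrian, Ordovician, Silurian, Devonian, Carboniferous, Permian

The Cryogenian closes at 635 Ma and the Triassic opens at 251.902 Ma, so the interval is 635 − 251.902 = 383.098 Myr.
A period fits inside if it starts at or after 635 Ma and ends at or before 251.902 Ma; oldest first that gives Ediacaran, Cambrian, Ordovician, Silurian, Devonian, Carboniferous, Permian.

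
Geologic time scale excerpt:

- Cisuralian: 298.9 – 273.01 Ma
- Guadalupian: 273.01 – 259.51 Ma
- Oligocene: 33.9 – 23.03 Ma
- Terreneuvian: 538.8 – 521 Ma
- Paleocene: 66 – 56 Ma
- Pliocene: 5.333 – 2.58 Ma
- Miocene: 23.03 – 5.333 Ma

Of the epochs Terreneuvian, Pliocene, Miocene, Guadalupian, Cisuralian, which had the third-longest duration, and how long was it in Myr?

Miocene, 17.697 million years

Start − end for each: Terreneuvian 538.8 − 521 = 17.8; Pliocene 5.333 − 2.58 = 2.753; Miocene 23.03 − 5.333 = 17.697; Guadalupian 273.01 − 259.51 = 13.5; Cisuralian 298.9 − 273.01 = 25.89.
Ranking these from longest: Cisuralian > Terreneuvian > Miocene > Guadalupian > Pliocene.
Position 3 in that ranking is Miocene, which lasted 17.697 Myr.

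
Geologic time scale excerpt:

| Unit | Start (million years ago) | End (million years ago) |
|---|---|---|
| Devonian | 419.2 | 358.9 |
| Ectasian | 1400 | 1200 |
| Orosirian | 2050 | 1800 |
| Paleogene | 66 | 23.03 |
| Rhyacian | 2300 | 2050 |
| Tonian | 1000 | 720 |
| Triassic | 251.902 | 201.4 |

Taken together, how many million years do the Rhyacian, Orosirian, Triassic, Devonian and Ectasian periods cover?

Duration is start − end for each: (2300 − 2050) + (2050 − 1800) + (251.902 − 201.4) + (419.2 − 358.9) + (1400 − 1200).
That is 250 + 250 + 50.502 + 60.3 + 200, which totals 810.802 million years.

810.802 million years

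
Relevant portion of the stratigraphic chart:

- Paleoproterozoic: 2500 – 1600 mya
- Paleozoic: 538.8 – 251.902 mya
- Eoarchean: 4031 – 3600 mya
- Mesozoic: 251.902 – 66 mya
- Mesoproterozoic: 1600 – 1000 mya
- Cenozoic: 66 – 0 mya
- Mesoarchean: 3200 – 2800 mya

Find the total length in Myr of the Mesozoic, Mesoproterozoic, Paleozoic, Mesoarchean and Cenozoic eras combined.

1538.8 million years

Each duration: Mesozoic = 185.902; Mesoproterozoic = 600; Paleozoic = 286.898; Mesoarchean = 400; Cenozoic = 66.
Sum: 185.902 + 600 + 286.898 + 400 + 66 = 1538.8 Myr.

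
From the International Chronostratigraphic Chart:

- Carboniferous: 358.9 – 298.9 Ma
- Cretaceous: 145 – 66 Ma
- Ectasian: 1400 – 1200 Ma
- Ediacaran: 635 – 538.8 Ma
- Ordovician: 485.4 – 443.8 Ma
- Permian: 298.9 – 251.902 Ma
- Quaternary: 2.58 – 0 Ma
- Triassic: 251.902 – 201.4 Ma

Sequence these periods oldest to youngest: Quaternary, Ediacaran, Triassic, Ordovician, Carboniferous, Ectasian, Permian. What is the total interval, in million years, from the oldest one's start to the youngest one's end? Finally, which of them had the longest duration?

Ectasian → Ediacaran → Ordovician → Carboniferous → Permian → Triassic → Quaternary; total span 1400 Myr; longest is Ectasian

Start ages (Ma): Ectasian 1400, Ediacaran 635, Ordovician 485.4, Carboniferous 358.9, Permian 298.9, Triassic 251.902, Quaternary 2.58.
Ordered oldest to youngest: Ectasian, Ediacaran, Ordovician, Carboniferous, Permian, Triassic, Quaternary.
Span = 1400 − 0 = 1400 Myr.
Durations: Ordovician 41.6, Ediacaran 96.2, Triassic 50.502, Ectasian 200, Quaternary 2.58, Carboniferous 60, Permian 46.998 → longest is Ectasian (200 Myr).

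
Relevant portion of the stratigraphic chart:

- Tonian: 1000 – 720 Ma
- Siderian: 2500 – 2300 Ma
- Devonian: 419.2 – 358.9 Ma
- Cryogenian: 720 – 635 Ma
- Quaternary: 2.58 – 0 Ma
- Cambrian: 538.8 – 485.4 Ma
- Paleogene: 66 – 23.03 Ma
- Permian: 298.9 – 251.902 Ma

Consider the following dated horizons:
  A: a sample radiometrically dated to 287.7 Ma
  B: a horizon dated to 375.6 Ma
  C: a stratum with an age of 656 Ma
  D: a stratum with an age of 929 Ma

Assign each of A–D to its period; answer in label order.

A — Permian; B — Devonian; C — Cryogenian; D — Tonian

Match each age against the start–end ranges in the excerpt: A = 287.7 Ma → Permian (298.9–251.902); B = 375.6 Ma → Devonian (419.2–358.9); C = 656 Ma → Cryogenian (720–635); D = 929 Ma → Tonian (1000–720).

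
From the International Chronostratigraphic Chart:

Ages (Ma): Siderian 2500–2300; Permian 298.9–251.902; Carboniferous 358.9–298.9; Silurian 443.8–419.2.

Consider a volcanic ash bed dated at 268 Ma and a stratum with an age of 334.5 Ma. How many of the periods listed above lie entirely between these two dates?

The older date is 334.5 Ma and the younger is 268 Ma.
No period both begins after 334.5 Ma and ends before 268 Ma, so the count is 0.

0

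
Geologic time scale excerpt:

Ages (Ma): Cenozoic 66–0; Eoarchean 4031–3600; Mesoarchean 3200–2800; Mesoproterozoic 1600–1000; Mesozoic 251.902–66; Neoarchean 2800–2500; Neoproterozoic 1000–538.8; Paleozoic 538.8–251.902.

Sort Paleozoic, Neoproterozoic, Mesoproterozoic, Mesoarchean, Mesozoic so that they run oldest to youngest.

Read off each span (Ma): Paleozoic 538.8–251.902; Neoproterozoic 1000–538.8; Mesoproterozoic 1600–1000; Mesoarchean 3200–2800; Mesozoic 251.902–66.
Larger Ma is older, so oldest→youngest is Mesoarchean, Mesoproterozoic, Neoproterozoic, Paleozoic, Mesozoic.

Mesoarchean, Mesoproterozoic, Neoproterozoic, Paleozoic, Mesozoic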